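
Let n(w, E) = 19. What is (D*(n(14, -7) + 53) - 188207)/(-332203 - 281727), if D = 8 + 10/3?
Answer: 2567/8410 ≈ 0.30523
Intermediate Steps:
D = 34/3 (D = 8 + 10*(⅓) = 8 + 10/3 = 34/3 ≈ 11.333)
(D*(n(14, -7) + 53) - 188207)/(-332203 - 281727) = (34*(19 + 53)/3 - 188207)/(-332203 - 281727) = ((34/3)*72 - 188207)/(-613930) = (816 - 188207)*(-1/613930) = -187391*(-1/613930) = 2567/8410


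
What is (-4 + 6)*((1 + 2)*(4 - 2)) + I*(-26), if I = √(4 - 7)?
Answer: 12 - 26*I*√3 ≈ 12.0 - 45.033*I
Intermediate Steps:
I = I*√3 (I = √(-3) = I*√3 ≈ 1.732*I)
(-4 + 6)*((1 + 2)*(4 - 2)) + I*(-26) = (-4 + 6)*((1 + 2)*(4 - 2)) + (I*√3)*(-26) = 2*(3*2) - 26*I*√3 = 2*6 - 26*I*√3 = 12 - 26*I*√3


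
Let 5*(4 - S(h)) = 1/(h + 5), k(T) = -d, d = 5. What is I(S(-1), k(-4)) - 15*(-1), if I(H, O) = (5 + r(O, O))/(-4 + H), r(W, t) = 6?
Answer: -205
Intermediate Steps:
k(T) = -5 (k(T) = -1*5 = -5)
S(h) = 4 - 1/(5*(5 + h)) (S(h) = 4 - 1/(5*(h + 5)) = 4 - 1/(5*(5 + h)))
I(H, O) = 11/(-4 + H) (I(H, O) = (5 + 6)/(-4 + H) = 11/(-4 + H))
I(S(-1), k(-4)) - 15*(-1) = 11/(-4 + (99 + 20*(-1))/(5*(5 - 1))) - 15*(-1) = 11/(-4 + (⅕)*(99 - 20)/4) + 15 = 11/(-4 + (⅕)*(¼)*79) + 15 = 11/(-4 + 79/20) + 15 = 11/(-1/20) + 15 = 11*(-20) + 15 = -220 + 15 = -205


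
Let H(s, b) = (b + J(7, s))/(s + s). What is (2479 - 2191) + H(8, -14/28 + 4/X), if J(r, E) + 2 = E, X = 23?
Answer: 212229/736 ≈ 288.35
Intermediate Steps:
J(r, E) = -2 + E
H(s, b) = (-2 + b + s)/(2*s) (H(s, b) = (b + (-2 + s))/(s + s) = (-2 + b + s)/((2*s)) = (-2 + b + s)*(1/(2*s)) = (-2 + b + s)/(2*s))
(2479 - 2191) + H(8, -14/28 + 4/X) = (2479 - 2191) + (1/2)*(-2 + (-14/28 + 4/23) + 8)/8 = 288 + (1/2)*(1/8)*(-2 + (-14*1/28 + 4*(1/23)) + 8) = 288 + (1/2)*(1/8)*(-2 + (-1/2 + 4/23) + 8) = 288 + (1/2)*(1/8)*(-2 - 15/46 + 8) = 288 + (1/2)*(1/8)*(261/46) = 288 + 261/736 = 212229/736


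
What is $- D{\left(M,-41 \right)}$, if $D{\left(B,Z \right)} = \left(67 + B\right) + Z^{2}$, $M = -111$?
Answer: $-1637$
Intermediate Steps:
$D{\left(B,Z \right)} = 67 + B + Z^{2}$
$- D{\left(M,-41 \right)} = - (67 - 111 + \left(-41\right)^{2}) = - (67 - 111 + 1681) = \left(-1\right) 1637 = -1637$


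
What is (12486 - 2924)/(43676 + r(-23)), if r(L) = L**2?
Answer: 1366/6315 ≈ 0.21631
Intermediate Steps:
(12486 - 2924)/(43676 + r(-23)) = (12486 - 2924)/(43676 + (-23)**2) = 9562/(43676 + 529) = 9562/44205 = 9562*(1/44205) = 1366/6315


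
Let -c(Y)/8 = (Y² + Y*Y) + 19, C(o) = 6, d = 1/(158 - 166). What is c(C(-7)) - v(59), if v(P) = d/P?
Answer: -343615/472 ≈ -728.00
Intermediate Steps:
d = -⅛ (d = 1/(-8) = -⅛ ≈ -0.12500)
v(P) = -1/(8*P)
c(Y) = -152 - 16*Y² (c(Y) = -8*((Y² + Y*Y) + 19) = -8*((Y² + Y²) + 19) = -8*(2*Y² + 19) = -8*(19 + 2*Y²) = -152 - 16*Y²)
c(C(-7)) - v(59) = (-152 - 16*6²) - (-1)/(8*59) = (-152 - 16*36) - (-1)/(8*59) = (-152 - 576) - 1*(-1/472) = -728 + 1/472 = -343615/472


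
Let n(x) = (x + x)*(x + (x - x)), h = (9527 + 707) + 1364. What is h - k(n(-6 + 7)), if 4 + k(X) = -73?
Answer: 11675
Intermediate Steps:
h = 11598 (h = 10234 + 1364 = 11598)
n(x) = 2*x² (n(x) = (2*x)*(x + 0) = (2*x)*x = 2*x²)
k(X) = -77 (k(X) = -4 - 73 = -77)
h - k(n(-6 + 7)) = 11598 - 1*(-77) = 11598 + 77 = 11675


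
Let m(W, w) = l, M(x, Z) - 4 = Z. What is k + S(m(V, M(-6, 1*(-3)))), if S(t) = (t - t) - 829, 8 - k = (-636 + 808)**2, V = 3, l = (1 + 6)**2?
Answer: -30405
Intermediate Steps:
M(x, Z) = 4 + Z
l = 49 (l = 7**2 = 49)
m(W, w) = 49
k = -29576 (k = 8 - (-636 + 808)**2 = 8 - 1*172**2 = 8 - 1*29584 = 8 - 29584 = -29576)
S(t) = -829 (S(t) = 0 - 829 = -829)
k + S(m(V, M(-6, 1*(-3)))) = -29576 - 829 = -30405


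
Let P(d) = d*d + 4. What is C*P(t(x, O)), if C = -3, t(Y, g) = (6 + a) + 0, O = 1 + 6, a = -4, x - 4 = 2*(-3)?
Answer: -24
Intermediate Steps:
x = -2 (x = 4 + 2*(-3) = 4 - 6 = -2)
O = 7
t(Y, g) = 2 (t(Y, g) = (6 - 4) + 0 = 2 + 0 = 2)
P(d) = 4 + d**2 (P(d) = d**2 + 4 = 4 + d**2)
C*P(t(x, O)) = -3*(4 + 2**2) = -3*(4 + 4) = -3*8 = -24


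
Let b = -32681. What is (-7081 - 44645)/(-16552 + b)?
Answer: 17242/16411 ≈ 1.0506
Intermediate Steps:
(-7081 - 44645)/(-16552 + b) = (-7081 - 44645)/(-16552 - 32681) = -51726/(-49233) = -51726*(-1/49233) = 17242/16411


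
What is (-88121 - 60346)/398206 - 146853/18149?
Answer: -61172273301/7227040694 ≈ -8.4644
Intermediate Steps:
(-88121 - 60346)/398206 - 146853/18149 = -148467*1/398206 - 146853*1/18149 = -148467/398206 - 146853/18149 = -61172273301/7227040694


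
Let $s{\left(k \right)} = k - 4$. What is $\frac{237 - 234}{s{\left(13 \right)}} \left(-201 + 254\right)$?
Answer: $\frac{53}{3} \approx 17.667$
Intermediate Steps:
$s{\left(k \right)} = -4 + k$ ($s{\left(k \right)} = k - 4 = -4 + k$)
$\frac{237 - 234}{s{\left(13 \right)}} \left(-201 + 254\right) = \frac{237 - 234}{-4 + 13} \left(-201 + 254\right) = \frac{3}{9} \cdot 53 = 3 \cdot \frac{1}{9} \cdot 53 = \frac{1}{3} \cdot 53 = \frac{53}{3}$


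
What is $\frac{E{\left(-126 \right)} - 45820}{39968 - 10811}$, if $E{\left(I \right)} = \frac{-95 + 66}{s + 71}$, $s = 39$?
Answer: $- \frac{5040229}{3207270} \approx -1.5715$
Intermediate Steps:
$E{\left(I \right)} = - \frac{29}{110}$ ($E{\left(I \right)} = \frac{-95 + 66}{39 + 71} = - \frac{29}{110}$)
$\frac{E{\left(-126 \right)} - 45820}{39968 - 10811} = \frac{- \frac{29}{110} - 45820}{39968 - 10811} = - \frac{5040229}{110 \cdot 29157} = \left(- \frac{5040229}{110}\right) \frac{1}{29157} = - \frac{5040229}{3207270}$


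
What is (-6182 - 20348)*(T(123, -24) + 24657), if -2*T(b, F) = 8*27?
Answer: -651284970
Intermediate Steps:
T(b, F) = -108 (T(b, F) = -4*27 = -½*216 = -108)
(-6182 - 20348)*(T(123, -24) + 24657) = (-6182 - 20348)*(-108 + 24657) = -26530*24549 = -651284970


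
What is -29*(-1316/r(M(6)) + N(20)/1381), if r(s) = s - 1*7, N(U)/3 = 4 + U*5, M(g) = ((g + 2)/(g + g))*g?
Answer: -52731628/4143 ≈ -12728.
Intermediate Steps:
M(g) = 1 + g/2 (M(g) = ((2 + g)/((2*g)))*g = ((2 + g)*(1/(2*g)))*g = ((2 + g)/(2*g))*g = 1 + g/2)
N(U) = 12 + 15*U (N(U) = 3*(4 + U*5) = 3*(4 + 5*U) = 12 + 15*U)
r(s) = -7 + s (r(s) = s - 7 = -7 + s)
-29*(-1316/r(M(6)) + N(20)/1381) = -29*(-1316/(-7 + (1 + (½)*6)) + (12 + 15*20)/1381) = -29*(-1316/(-7 + (1 + 3)) + (12 + 300)*(1/1381)) = -29*(-1316/(-7 + 4) + 312*(1/1381)) = -29*(-1316/(-3) + 312/1381) = -29*(-1316*(-⅓) + 312/1381) = -29*(1316/3 + 312/1381) = -29*1818332/4143 = -52731628/4143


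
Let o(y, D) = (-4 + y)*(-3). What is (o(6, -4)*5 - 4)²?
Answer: 1156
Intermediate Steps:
o(y, D) = 12 - 3*y
(o(6, -4)*5 - 4)² = ((12 - 3*6)*5 - 4)² = ((12 - 18)*5 - 4)² = (-6*5 - 4)² = (-30 - 4)² = (-34)² = 1156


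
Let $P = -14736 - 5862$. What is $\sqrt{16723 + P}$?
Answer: $5 i \sqrt{155} \approx 62.25 i$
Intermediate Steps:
$P = -20598$ ($P = -14736 - 5862 = -20598$)
$\sqrt{16723 + P} = \sqrt{16723 - 20598} = \sqrt{-3875} = 5 i \sqrt{155}$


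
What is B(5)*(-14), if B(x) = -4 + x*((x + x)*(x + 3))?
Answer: -5544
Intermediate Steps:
B(x) = -4 + 2*x²*(3 + x) (B(x) = -4 + x*((2*x)*(3 + x)) = -4 + x*(2*x*(3 + x)) = -4 + 2*x²*(3 + x))
B(5)*(-14) = (-4 + 2*5³ + 6*5²)*(-14) = (-4 + 2*125 + 6*25)*(-14) = (-4 + 250 + 150)*(-14) = 396*(-14) = -5544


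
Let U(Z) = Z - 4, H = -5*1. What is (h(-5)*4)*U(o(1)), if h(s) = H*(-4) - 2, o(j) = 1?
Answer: -216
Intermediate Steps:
H = -5
h(s) = 18 (h(s) = -5*(-4) - 2 = 20 - 2 = 18)
U(Z) = -4 + Z
(h(-5)*4)*U(o(1)) = (18*4)*(-4 + 1) = 72*(-3) = -216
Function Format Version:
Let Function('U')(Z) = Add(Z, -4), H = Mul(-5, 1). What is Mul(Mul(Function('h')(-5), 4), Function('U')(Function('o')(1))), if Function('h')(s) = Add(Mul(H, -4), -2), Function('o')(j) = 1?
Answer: -216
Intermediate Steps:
H = -5
Function('h')(s) = 18 (Function('h')(s) = Add(Mul(-5, -4), -2) = Add(20, -2) = 18)
Function('U')(Z) = Add(-4, Z)
Mul(Mul(Function('h')(-5), 4), Function('U')(Function('o')(1))) = Mul(Mul(18, 4), Add(-4, 1)) = Mul(72, -3) = -216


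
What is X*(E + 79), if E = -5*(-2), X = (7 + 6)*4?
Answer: 4628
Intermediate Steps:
X = 52 (X = 13*4 = 52)
E = 10
X*(E + 79) = 52*(10 + 79) = 52*89 = 4628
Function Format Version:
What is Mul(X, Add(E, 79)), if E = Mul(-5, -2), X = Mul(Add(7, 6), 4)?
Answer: 4628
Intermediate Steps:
X = 52 (X = Mul(13, 4) = 52)
E = 10
Mul(X, Add(E, 79)) = Mul(52, Add(10, 79)) = Mul(52, 89) = 4628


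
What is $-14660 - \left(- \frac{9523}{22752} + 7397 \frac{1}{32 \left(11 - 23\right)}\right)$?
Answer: $- \frac{1332386099}{91008} \approx -14640.0$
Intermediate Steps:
$-14660 - \left(- \frac{9523}{22752} + 7397 \frac{1}{32 \left(11 - 23\right)}\right) = -14660 - \left(- \frac{9523}{22752} + \frac{7397}{32 \left(-12\right)}\right) = -14660 - \left(- \frac{9523}{22752} + \frac{7397}{-384}\right) = -14660 + \left(\left(-7397\right) \left(- \frac{1}{384}\right) + \frac{9523}{22752}\right) = -14660 + \left(\frac{7397}{384} + \frac{9523}{22752}\right) = -14660 + \frac{1791181}{91008} = - \frac{1332386099}{91008}$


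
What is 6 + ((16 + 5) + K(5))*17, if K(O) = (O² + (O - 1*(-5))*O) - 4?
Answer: 1570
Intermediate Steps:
K(O) = -4 + O² + O*(5 + O) (K(O) = (O² + (O + 5)*O) - 4 = (O² + (5 + O)*O) - 4 = (O² + O*(5 + O)) - 4 = -4 + O² + O*(5 + O))
6 + ((16 + 5) + K(5))*17 = 6 + ((16 + 5) + (-4 + 2*5² + 5*5))*17 = 6 + (21 + (-4 + 2*25 + 25))*17 = 6 + (21 + (-4 + 50 + 25))*17 = 6 + (21 + 71)*17 = 6 + 92*17 = 6 + 1564 = 1570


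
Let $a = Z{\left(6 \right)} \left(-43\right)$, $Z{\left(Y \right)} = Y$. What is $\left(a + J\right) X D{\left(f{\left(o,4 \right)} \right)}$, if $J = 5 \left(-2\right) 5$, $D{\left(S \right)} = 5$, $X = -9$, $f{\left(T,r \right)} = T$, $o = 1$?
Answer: $13860$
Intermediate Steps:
$a = -258$ ($a = 6 \left(-43\right) = -258$)
$J = -50$ ($J = \left(-10\right) 5 = -50$)
$\left(a + J\right) X D{\left(f{\left(o,4 \right)} \right)} = \left(-258 - 50\right) \left(\left(-9\right) 5\right) = \left(-308\right) \left(-45\right) = 13860$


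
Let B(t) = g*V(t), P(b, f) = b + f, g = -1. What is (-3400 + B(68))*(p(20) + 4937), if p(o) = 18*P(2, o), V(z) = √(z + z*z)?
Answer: -18132200 - 10666*√1173 ≈ -1.8498e+7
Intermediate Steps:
V(z) = √(z + z²)
p(o) = 36 + 18*o (p(o) = 18*(2 + o) = 36 + 18*o)
B(t) = -√(t*(1 + t))
(-3400 + B(68))*(p(20) + 4937) = (-3400 - √(68*(1 + 68)))*((36 + 18*20) + 4937) = (-3400 - √(68*69))*((36 + 360) + 4937) = (-3400 - √4692)*(396 + 4937) = (-3400 - 2*√1173)*5333 = -18132200 - 10666*√1173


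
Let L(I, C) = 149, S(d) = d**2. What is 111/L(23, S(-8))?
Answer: 111/149 ≈ 0.74497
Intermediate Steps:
111/L(23, S(-8)) = 111/149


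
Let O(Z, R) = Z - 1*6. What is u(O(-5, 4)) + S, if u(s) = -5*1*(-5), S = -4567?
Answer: -4542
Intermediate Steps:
O(Z, R) = -6 + Z (O(Z, R) = Z - 6 = -6 + Z)
u(s) = 25 (u(s) = -5*(-5) = 25)
u(O(-5, 4)) + S = 25 - 4567 = -4542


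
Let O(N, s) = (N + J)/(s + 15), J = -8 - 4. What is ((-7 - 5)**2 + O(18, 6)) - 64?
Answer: 562/7 ≈ 80.286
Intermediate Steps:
J = -12
O(N, s) = (-12 + N)/(15 + s) (O(N, s) = (N - 12)/(s + 15) = (-12 + N)/(15 + s))
((-7 - 5)**2 + O(18, 6)) - 64 = ((-7 - 5)**2 + (-12 + 18)/(15 + 6)) - 64 = ((-12)**2 + 6/21) - 64 = (144 + (1/21)*6) - 64 = (144 + 2/7) - 64 = 1010/7 - 64 = 562/7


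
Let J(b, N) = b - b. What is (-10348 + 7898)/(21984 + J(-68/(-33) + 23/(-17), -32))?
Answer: -1225/10992 ≈ -0.11144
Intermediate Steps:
J(b, N) = 0
(-10348 + 7898)/(21984 + J(-68/(-33) + 23/(-17), -32)) = (-10348 + 7898)/(21984 + 0) = -2450/21984 = -2450*1/21984 = -1225/10992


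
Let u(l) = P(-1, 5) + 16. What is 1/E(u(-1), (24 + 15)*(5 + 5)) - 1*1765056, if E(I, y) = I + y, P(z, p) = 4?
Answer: -723672959/410 ≈ -1.7651e+6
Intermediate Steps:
u(l) = 20 (u(l) = 4 + 16 = 20)
1/E(u(-1), (24 + 15)*(5 + 5)) - 1*1765056 = 1/(20 + (24 + 15)*(5 + 5)) - 1*1765056 = 1/(20 + 39*10) - 1765056 = 1/(20 + 390) - 1765056 = 1/410 - 1765056 = -723672959/410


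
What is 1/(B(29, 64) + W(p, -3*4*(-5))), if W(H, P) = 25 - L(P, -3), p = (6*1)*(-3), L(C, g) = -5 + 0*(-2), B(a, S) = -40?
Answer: -⅒ ≈ -0.10000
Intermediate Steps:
L(C, g) = -5 (L(C, g) = -5 + 0 = -5)
p = -18 (p = 6*(-3) = -18)
W(H, P) = 30 (W(H, P) = 25 - 1*(-5) = 25 + 5 = 30)
1/(B(29, 64) + W(p, -3*4*(-5))) = 1/(-40 + 30) = 1/(-10) = -⅒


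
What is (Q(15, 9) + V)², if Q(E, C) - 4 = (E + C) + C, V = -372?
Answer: 112225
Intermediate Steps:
Q(E, C) = 4 + E + 2*C (Q(E, C) = 4 + ((E + C) + C) = 4 + ((C + E) + C) = 4 + (E + 2*C) = 4 + E + 2*C)
(Q(15, 9) + V)² = ((4 + 15 + 2*9) - 372)² = ((4 + 15 + 18) - 372)² = (37 - 372)² = (-335)² = 112225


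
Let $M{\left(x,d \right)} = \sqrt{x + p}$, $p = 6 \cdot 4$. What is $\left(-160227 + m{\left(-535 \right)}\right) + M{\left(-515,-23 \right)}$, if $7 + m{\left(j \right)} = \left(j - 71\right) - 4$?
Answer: $-160844 + i \sqrt{491} \approx -1.6084 \cdot 10^{5} + 22.159 i$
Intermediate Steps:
$m{\left(j \right)} = -82 + j$ ($m{\left(j \right)} = -7 + \left(\left(j - 71\right) - 4\right) = -7 + \left(\left(-71 + j\right) - 4\right) = -7 + \left(-75 + j\right) = -82 + j$)
$p = 24$
$M{\left(x,d \right)} = \sqrt{24 + x}$ ($M{\left(x,d \right)} = \sqrt{x + 24} = \sqrt{24 + x}$)
$\left(-160227 + m{\left(-535 \right)}\right) + M{\left(-515,-23 \right)} = \left(-160227 - 617\right) + \sqrt{24 - 515} = \left(-160227 - 617\right) + \sqrt{-491} = -160844 + i \sqrt{491}$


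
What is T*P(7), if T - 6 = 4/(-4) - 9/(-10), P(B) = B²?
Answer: 2891/10 ≈ 289.10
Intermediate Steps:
T = 59/10 (T = 6 + (4/(-4) - 9/(-10)) = 6 + (4*(-¼) - 9*(-⅒)) = 6 + (-1 + 9/10) = 6 - ⅒ = 59/10 ≈ 5.9000)
T*P(7) = (59/10)*7² = (59/10)*49 = 2891/10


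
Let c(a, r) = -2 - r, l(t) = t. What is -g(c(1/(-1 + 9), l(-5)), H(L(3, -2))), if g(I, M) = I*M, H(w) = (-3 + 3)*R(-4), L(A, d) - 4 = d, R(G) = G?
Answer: 0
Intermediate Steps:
L(A, d) = 4 + d
H(w) = 0 (H(w) = (-3 + 3)*(-4) = 0*(-4) = 0)
-g(c(1/(-1 + 9), l(-5)), H(L(3, -2))) = -(-2 - 1*(-5))*0 = -(-2 + 5)*0 = -3*0 = -1*0 = 0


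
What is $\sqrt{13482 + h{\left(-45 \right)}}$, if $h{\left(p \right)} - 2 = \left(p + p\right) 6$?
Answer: $4 \sqrt{809} \approx 113.77$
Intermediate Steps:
$h{\left(p \right)} = 2 + 12 p$ ($h{\left(p \right)} = 2 + \left(p + p\right) 6 = 2 + 2 p 6 = 2 + 12 p$)
$\sqrt{13482 + h{\left(-45 \right)}} = \sqrt{13482 + \left(2 + 12 \left(-45\right)\right)} = \sqrt{13482 + \left(2 - 540\right)} = \sqrt{13482 - 538} = \sqrt{12944} = 4 \sqrt{809}$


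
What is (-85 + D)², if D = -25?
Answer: 12100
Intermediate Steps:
(-85 + D)² = (-85 - 25)² = (-110)² = 12100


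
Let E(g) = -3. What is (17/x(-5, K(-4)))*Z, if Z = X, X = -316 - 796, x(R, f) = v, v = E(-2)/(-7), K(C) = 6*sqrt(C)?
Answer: -132328/3 ≈ -44109.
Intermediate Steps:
v = 3/7 (v = -3/(-7) = -3*(-1/7) = 3/7 ≈ 0.42857)
x(R, f) = 3/7
X = -1112
Z = -1112
(17/x(-5, K(-4)))*Z = (17/(3/7))*(-1112) = (17*(7/3))*(-1112) = (119/3)*(-1112) = -132328/3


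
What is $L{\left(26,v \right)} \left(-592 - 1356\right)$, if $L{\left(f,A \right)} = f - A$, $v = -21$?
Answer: $-91556$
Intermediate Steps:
$L{\left(26,v \right)} \left(-592 - 1356\right) = \left(26 - -21\right) \left(-592 - 1356\right) = \left(26 + 21\right) \left(-1948\right) = 47 \left(-1948\right) = -91556$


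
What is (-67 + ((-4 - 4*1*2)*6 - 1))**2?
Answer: 19600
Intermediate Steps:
(-67 + ((-4 - 4*1*2)*6 - 1))**2 = (-67 + ((-4 - 4*2)*6 - 1))**2 = (-67 + ((-4 - 1*8)*6 - 1))**2 = (-67 + ((-4 - 8)*6 - 1))**2 = (-67 + (-12*6 - 1))**2 = (-67 + (-72 - 1))**2 = (-67 - 73)**2 = (-140)**2 = 19600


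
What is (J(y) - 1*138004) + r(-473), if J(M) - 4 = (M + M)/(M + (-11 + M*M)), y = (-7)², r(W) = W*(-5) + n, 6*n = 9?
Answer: -661620017/4878 ≈ -1.3563e+5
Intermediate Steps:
n = 3/2 (n = (⅙)*9 = 3/2 ≈ 1.5000)
r(W) = 3/2 - 5*W (r(W) = W*(-5) + 3/2 = -5*W + 3/2 = 3/2 - 5*W)
y = 49
J(M) = 4 + 2*M/(-11 + M + M²) (J(M) = 4 + (M + M)/(M + (-11 + M*M)) = 4 + (2*M)/(M + (-11 + M²)) = 4 + (2*M)/(-11 + M + M²) = 4 + 2*M/(-11 + M + M²))
(J(y) - 1*138004) + r(-473) = (2*(-22 + 2*49² + 3*49)/(-11 + 49 + 49²) - 1*138004) + (3/2 - 5*(-473)) = (2*(-22 + 2*2401 + 147)/(-11 + 49 + 2401) - 138004) + (3/2 + 2365) = (2*(-22 + 4802 + 147)/2439 - 138004) + 4733/2 = (2*(1/2439)*4927 - 138004) + 4733/2 = (9854/2439 - 138004) + 4733/2 = -336581902/2439 + 4733/2 = -661620017/4878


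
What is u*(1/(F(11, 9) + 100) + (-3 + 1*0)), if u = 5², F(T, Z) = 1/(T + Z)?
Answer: -149575/2001 ≈ -74.750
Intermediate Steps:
u = 25
u*(1/(F(11, 9) + 100) + (-3 + 1*0)) = 25*(1/(1/(11 + 9) + 100) + (-3 + 1*0)) = 25*(1/(1/20 + 100) + (-3 + 0)) = 25*(1/(1/20 + 100) - 3) = 25*(1/(2001/20) - 3) = 25*(20/2001 - 3) = 25*(-5983/2001) = -149575/2001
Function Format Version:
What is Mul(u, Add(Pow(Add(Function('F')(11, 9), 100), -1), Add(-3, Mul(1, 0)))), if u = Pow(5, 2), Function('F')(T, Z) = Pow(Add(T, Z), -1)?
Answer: Rational(-149575, 2001) ≈ -74.750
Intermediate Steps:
u = 25
Mul(u, Add(Pow(Add(Function('F')(11, 9), 100), -1), Add(-3, Mul(1, 0)))) = Mul(25, Add(Pow(Add(Pow(Add(11, 9), -1), 100), -1), Add(-3, Mul(1, 0)))) = Mul(25, Add(Pow(Add(Pow(20, -1), 100), -1), Add(-3, 0))) = Mul(25, Add(Pow(Add(Rational(1, 20), 100), -1), -3)) = Mul(25, Add(Pow(Rational(2001, 20), -1), -3)) = Mul(25, Add(Rational(20, 2001), -3)) = Mul(25, Rational(-5983, 2001)) = Rational(-149575, 2001)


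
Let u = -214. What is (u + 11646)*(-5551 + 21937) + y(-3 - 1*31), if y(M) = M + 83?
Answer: 187324801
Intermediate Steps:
y(M) = 83 + M
(u + 11646)*(-5551 + 21937) + y(-3 - 1*31) = (-214 + 11646)*(-5551 + 21937) + (83 + (-3 - 1*31)) = 11432*16386 + (83 + (-3 - 31)) = 187324752 + (83 - 34) = 187324752 + 49 = 187324801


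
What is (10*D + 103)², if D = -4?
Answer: 3969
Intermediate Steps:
(10*D + 103)² = (10*(-4) + 103)² = (-40 + 103)² = 63² = 3969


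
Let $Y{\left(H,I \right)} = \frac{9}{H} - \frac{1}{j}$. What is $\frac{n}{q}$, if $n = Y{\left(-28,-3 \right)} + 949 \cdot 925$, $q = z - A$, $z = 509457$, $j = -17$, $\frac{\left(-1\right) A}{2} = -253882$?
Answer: $\frac{417844575}{805868} \approx 518.5$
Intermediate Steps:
$A = 507764$ ($A = \left(-2\right) \left(-253882\right) = 507764$)
$Y{\left(H,I \right)} = \frac{1}{17} + \frac{9}{H}$ ($Y{\left(H,I \right)} = \frac{9}{H} - \frac{1}{-17} = \frac{9}{H} - - \frac{1}{17} = \frac{9}{H} + \frac{1}{17} = \frac{1}{17} + \frac{9}{H}$)
$q = 1693$ ($q = 509457 - 507764 = 1693$)
$n = \frac{417844575}{476}$ ($n = \frac{153 - 28}{17 \left(-28\right)} + 949 \cdot 925 = \frac{1}{17} \left(- \frac{1}{28}\right) 125 + 877825 = - \frac{125}{476} + 877825 = \frac{417844575}{476} \approx 8.7783 \cdot 10^{5}$)
$\frac{n}{q} = \frac{417844575}{476 \cdot 1693} = \frac{417844575}{476} \cdot \frac{1}{1693} = \frac{417844575}{805868}$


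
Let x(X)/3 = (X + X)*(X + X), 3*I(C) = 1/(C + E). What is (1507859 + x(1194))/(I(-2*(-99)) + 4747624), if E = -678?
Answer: 26806307040/6836578559 ≈ 3.9210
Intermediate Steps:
I(C) = 1/(3*(-678 + C)) (I(C) = 1/(3*(C - 678)) = 1/(3*(-678 + C)))
x(X) = 12*X² (x(X) = 3*((X + X)*(X + X)) = 3*((2*X)*(2*X)) = 3*(4*X²) = 12*X²)
(1507859 + x(1194))/(I(-2*(-99)) + 4747624) = (1507859 + 12*1194²)/(1/(3*(-678 - 2*(-99))) + 4747624) = (1507859 + 12*1425636)/(1/(3*(-678 + 198)) + 4747624) = (1507859 + 17107632)/((⅓)/(-480) + 4747624) = 18615491/((⅓)*(-1/480) + 4747624) = 18615491/(-1/1440 + 4747624) = 18615491/(6836578559/1440) = 18615491*(1440/6836578559) = 26806307040/6836578559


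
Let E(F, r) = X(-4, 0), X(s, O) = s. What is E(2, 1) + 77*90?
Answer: 6926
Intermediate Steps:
E(F, r) = -4
E(2, 1) + 77*90 = -4 + 77*90 = -4 + 6930 = 6926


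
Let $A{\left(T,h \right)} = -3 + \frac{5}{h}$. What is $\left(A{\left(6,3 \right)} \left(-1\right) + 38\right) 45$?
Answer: $1770$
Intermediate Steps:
$\left(A{\left(6,3 \right)} \left(-1\right) + 38\right) 45 = \left(\left(-3 + \frac{5}{3}\right) \left(-1\right) + 38\right) 45 = \left(\left(- \frac{4}{3}\right) \left(-1\right) + 38\right) 45 = \left(\frac{4}{3} + 38\right) 45 = \frac{118}{3} \cdot 45 = 1770$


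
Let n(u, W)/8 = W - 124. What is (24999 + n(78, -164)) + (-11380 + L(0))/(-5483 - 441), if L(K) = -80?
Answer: 33614160/1481 ≈ 22697.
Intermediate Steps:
n(u, W) = -992 + 8*W (n(u, W) = 8*(W - 124) = 8*(-124 + W) = -992 + 8*W)
(24999 + n(78, -164)) + (-11380 + L(0))/(-5483 - 441) = (24999 + (-992 + 8*(-164))) + (-11380 - 80)/(-5483 - 441) = (24999 + (-992 - 1312)) - 11460/(-5924) = (24999 - 2304) - 11460*(-1/5924) = 22695 + 2865/1481 = 33614160/1481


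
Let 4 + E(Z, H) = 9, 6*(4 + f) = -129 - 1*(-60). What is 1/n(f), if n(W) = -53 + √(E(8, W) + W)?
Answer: -106/5639 - I*√42/5639 ≈ -0.018798 - 0.0011493*I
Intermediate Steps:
f = -31/2 (f = -4 + (-129 - 1*(-60))/6 = -4 + (-129 + 60)/6 = -4 + (⅙)*(-69) = -4 - 23/2 = -31/2 ≈ -15.500)
E(Z, H) = 5 (E(Z, H) = -4 + 9 = 5)
n(W) = -53 + √(5 + W)
1/n(f) = 1/(-53 + √(5 - 31/2)) = 1/(-53 + √(-21/2)) = 1/(-53 + I*√42/2)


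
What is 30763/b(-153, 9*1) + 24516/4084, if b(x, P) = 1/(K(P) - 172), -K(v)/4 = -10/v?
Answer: -47364751523/9189 ≈ -5.1545e+6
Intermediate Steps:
K(v) = 40/v (K(v) = -(-40)/v = 40/v)
b(x, P) = 1/(-172 + 40/P) (b(x, P) = 1/(40/P - 172) = 1/(-172 + 40/P))
30763/b(-153, 9*1) + 24516/4084 = 30763/((-9*1/(-40 + 172*(9*1)))) + 24516/4084 = 30763/((-1*9/(-40 + 172*9))) + 24516*(1/4084) = 30763/((-1*9/(-40 + 1548))) + 6129/1021 = 30763/((-1*9/1508)) + 6129/1021 = 30763/((-1*9*1/1508)) + 6129/1021 = 30763/(-9/1508) + 6129/1021 = 30763*(-1508/9) + 6129/1021 = -46390604/9 + 6129/1021 = -47364751523/9189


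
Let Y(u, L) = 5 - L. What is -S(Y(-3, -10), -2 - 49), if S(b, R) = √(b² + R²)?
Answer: -3*√314 ≈ -53.160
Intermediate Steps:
S(b, R) = √(R² + b²)
-S(Y(-3, -10), -2 - 49) = -√((-2 - 49)² + (5 - 1*(-10))²) = -√((-51)² + (5 + 10)²) = -√(2601 + 15²) = -√(2601 + 225) = -√2826 = -3*√314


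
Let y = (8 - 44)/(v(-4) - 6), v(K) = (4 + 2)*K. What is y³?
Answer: 216/125 ≈ 1.7280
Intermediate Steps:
v(K) = 6*K
y = 6/5 (y = (8 - 44)/(6*(-4) - 6) = -36/(-24 - 6) = -36/(-30) = -36*(-1/30) = 6/5 ≈ 1.2000)
y³ = (6/5)³ = 216/125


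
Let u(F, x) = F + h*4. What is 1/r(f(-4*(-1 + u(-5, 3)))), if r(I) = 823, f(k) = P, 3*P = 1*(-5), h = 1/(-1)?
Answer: 1/823 ≈ 0.0012151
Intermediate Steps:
h = -1
P = -5/3 (P = (1*(-5))/3 = (⅓)*(-5) = -5/3 ≈ -1.6667)
u(F, x) = -4 + F (u(F, x) = F - 1*4 = F - 4 = -4 + F)
f(k) = -5/3
1/r(f(-4*(-1 + u(-5, 3)))) = 1/823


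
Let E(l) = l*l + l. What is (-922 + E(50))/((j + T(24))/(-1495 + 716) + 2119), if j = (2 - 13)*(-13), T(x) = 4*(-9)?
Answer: 57646/75027 ≈ 0.76834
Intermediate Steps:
T(x) = -36
E(l) = l + l² (E(l) = l² + l = l + l²)
j = 143 (j = -11*(-13) = 143)
(-922 + E(50))/((j + T(24))/(-1495 + 716) + 2119) = (-922 + 50*(1 + 50))/((143 - 36)/(-1495 + 716) + 2119) = (-922 + 50*51)/(107/(-779) + 2119) = (-922 + 2550)/(107*(-1/779) + 2119) = 1628/(-107/779 + 2119) = 1628/(1650594/779) = 1628*(779/1650594) = 57646/75027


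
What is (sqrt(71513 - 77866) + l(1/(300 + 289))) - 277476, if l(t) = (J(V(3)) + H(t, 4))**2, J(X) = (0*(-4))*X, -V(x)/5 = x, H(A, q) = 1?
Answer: -277475 + I*sqrt(6353) ≈ -2.7748e+5 + 79.706*I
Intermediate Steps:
V(x) = -5*x
J(X) = 0 (J(X) = 0*X = 0)
l(t) = 1 (l(t) = (0 + 1)**2 = 1**2 = 1)
(sqrt(71513 - 77866) + l(1/(300 + 289))) - 277476 = (sqrt(71513 - 77866) + 1) - 277476 = (sqrt(-6353) + 1) - 277476 = (I*sqrt(6353) + 1) - 277476 = (1 + I*sqrt(6353)) - 277476 = -277475 + I*sqrt(6353)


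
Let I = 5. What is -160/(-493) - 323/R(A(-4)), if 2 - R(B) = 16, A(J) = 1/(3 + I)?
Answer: 161479/6902 ≈ 23.396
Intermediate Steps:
A(J) = ⅛ (A(J) = 1/(3 + 5) = 1/8 = ⅛)
R(B) = -14 (R(B) = 2 - 1*16 = 2 - 16 = -14)
-160/(-493) - 323/R(A(-4)) = -160/(-493) - 323/(-14) = -160*(-1/493) - 323*(-1/14) = 160/493 + 323/14 = 161479/6902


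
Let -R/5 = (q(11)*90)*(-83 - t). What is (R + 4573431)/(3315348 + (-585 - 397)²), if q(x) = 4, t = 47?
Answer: 4807431/4279672 ≈ 1.1233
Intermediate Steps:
R = 234000 (R = -5*4*90*(-83 - 1*47) = -1800*(-83 - 47) = -1800*(-130) = -5*(-46800) = 234000)
(R + 4573431)/(3315348 + (-585 - 397)²) = (234000 + 4573431)/(3315348 + (-585 - 397)²) = 4807431/(3315348 + (-982)²) = 4807431/(3315348 + 964324) = 4807431/4279672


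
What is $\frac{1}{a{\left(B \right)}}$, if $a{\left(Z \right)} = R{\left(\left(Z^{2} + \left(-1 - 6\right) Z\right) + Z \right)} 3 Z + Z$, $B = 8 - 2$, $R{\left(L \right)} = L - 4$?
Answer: $- \frac{1}{66} \approx -0.015152$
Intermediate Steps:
$R{\left(L \right)} = -4 + L$
$B = 6$ ($B = 8 - 2 = 6$)
$a{\left(Z \right)} = Z + Z \left(-12 - 18 Z + 3 Z^{2}\right)$ ($a{\left(Z \right)} = \left(-4 + \left(\left(Z^{2} + \left(-1 - 6\right) Z\right) + Z\right)\right) 3 Z + Z = \left(-4 + \left(\left(Z^{2} - 7 Z\right) + Z\right)\right) 3 Z + Z = \left(-4 + \left(Z^{2} - 6 Z\right)\right) 3 Z + Z = \left(-4 + Z^{2} - 6 Z\right) 3 Z + Z = \left(-12 - 18 Z + 3 Z^{2}\right) Z + Z = Z \left(-12 - 18 Z + 3 Z^{2}\right) + Z = Z + Z \left(-12 - 18 Z + 3 Z^{2}\right)$)
$\frac{1}{a{\left(B \right)}} = \frac{1}{6 \left(-11 + 3 \cdot 6 \left(-6 + 6\right)\right)} = \frac{1}{6 \left(-11 + 3 \cdot 6 \cdot 0\right)} = \frac{1}{6 \left(-11 + 0\right)} = \frac{1}{6 \left(-11\right)} = \frac{1}{-66} = - \frac{1}{66}$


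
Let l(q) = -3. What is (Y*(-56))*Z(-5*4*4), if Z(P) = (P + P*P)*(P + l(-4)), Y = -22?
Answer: -646257920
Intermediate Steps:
Z(P) = (-3 + P)*(P + P**2) (Z(P) = (P + P*P)*(P - 3) = (P + P**2)*(-3 + P) = (-3 + P)*(P + P**2))
(Y*(-56))*Z(-5*4*4) = (-22*(-56))*((-5*4*4)*(-3 + (-5*4*4)**2 - 2*(-5*4)*4)) = 1232*((-20*4)*(-3 + (-20*4)**2 - (-40)*4)) = 1232*(-80*(-3 + (-80)**2 - 2*(-80))) = 1232*(-80*(-3 + 6400 + 160)) = 1232*(-80*6557) = 1232*(-524560) = -646257920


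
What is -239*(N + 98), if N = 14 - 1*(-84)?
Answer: -46844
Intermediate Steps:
N = 98 (N = 14 + 84 = 98)
-239*(N + 98) = -239*(98 + 98) = -239*196 = -46844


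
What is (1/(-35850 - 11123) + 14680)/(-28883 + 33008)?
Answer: 689563639/193763625 ≈ 3.5588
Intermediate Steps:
(1/(-35850 - 11123) + 14680)/(-28883 + 33008) = (1/(-46973) + 14680)/4125 = (-1/46973 + 14680)*(1/4125) = (689563639/46973)*(1/4125) = 689563639/193763625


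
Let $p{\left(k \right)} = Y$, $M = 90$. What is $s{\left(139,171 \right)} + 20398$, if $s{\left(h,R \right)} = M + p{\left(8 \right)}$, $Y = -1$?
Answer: $20487$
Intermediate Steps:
$p{\left(k \right)} = -1$
$s{\left(h,R \right)} = 89$ ($s{\left(h,R \right)} = 90 - 1 = 89$)
$s{\left(139,171 \right)} + 20398 = 89 + 20398 = 20487$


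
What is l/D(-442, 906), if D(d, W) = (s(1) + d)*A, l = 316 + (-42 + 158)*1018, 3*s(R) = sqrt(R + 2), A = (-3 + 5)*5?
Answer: -7136532/266405 - 5382*sqrt(3)/266405 ≈ -26.823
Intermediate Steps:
A = 10 (A = 2*5 = 10)
s(R) = sqrt(2 + R)/3 (s(R) = sqrt(R + 2)/3 = sqrt(2 + R)/3)
l = 118404 (l = 316 + 116*1018 = 316 + 118088 = 118404)
D(d, W) = 10*d + 10*sqrt(3)/3 (D(d, W) = (sqrt(2 + 1)/3 + d)*10 = (sqrt(3)/3 + d)*10 = (d + sqrt(3)/3)*10 = 10*d + 10*sqrt(3)/3)
l/D(-442, 906) = 118404/(10*(-442) + 10*sqrt(3)/3) = 118404/(-4420 + 10*sqrt(3)/3)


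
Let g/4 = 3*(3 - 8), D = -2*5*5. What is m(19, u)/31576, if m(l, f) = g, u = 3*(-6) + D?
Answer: -15/7894 ≈ -0.0019002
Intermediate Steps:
D = -50 (D = -10*5 = -50)
g = -60 (g = 4*(3*(3 - 8)) = 4*(3*(-5)) = 4*(-15) = -60)
u = -68 (u = 3*(-6) - 50 = -18 - 50 = -68)
m(l, f) = -60
m(19, u)/31576 = -60/31576 = -60*1/31576 = -15/7894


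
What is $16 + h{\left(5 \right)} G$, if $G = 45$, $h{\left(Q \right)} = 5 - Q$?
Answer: $16$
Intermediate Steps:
$16 + h{\left(5 \right)} G = 16 + \left(5 - 5\right) 45 = 16 + 0 \cdot 45 = 16 + 0 = 16$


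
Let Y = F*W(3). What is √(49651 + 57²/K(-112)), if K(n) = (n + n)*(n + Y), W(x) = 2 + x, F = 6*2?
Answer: √105257533654/1456 ≈ 222.83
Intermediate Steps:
F = 12
Y = 60 (Y = 12*(2 + 3) = 12*5 = 60)
K(n) = 2*n*(60 + n) (K(n) = (n + n)*(n + 60) = (2*n)*(60 + n) = 2*n*(60 + n))
√(49651 + 57²/K(-112)) = √(49651 + 57²/((2*(-112)*(60 - 112)))) = √(49651 + 3249/((2*(-112)*(-52)))) = √(49651 + 3249/11648) = √(578338097/11648) = √105257533654/1456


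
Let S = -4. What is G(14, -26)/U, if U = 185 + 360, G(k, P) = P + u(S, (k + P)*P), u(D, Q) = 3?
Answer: -23/545 ≈ -0.042202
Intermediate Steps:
G(k, P) = 3 + P (G(k, P) = P + 3 = 3 + P)
U = 545
G(14, -26)/U = (3 - 26)/545 = -23*1/545 = -23/545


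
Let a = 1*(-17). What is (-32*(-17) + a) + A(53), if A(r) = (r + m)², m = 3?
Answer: 3663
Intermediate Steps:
A(r) = (3 + r)² (A(r) = (r + 3)² = (3 + r)²)
a = -17
(-32*(-17) + a) + A(53) = (-32*(-17) - 17) + (3 + 53)² = (544 - 17) + 56² = 527 + 3136 = 3663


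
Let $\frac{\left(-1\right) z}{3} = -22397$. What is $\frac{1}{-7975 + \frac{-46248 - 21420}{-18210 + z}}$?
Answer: $- \frac{16327}{130230381} \approx -0.00012537$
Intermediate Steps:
$z = 67191$ ($z = \left(-3\right) \left(-22397\right) = 67191$)
$\frac{1}{-7975 + \frac{-46248 - 21420}{-18210 + z}} = \frac{1}{-7975 + \frac{-46248 - 21420}{-18210 + 67191}} = \frac{1}{-7975 - \frac{67668}{48981}} = \frac{1}{-7975 - \frac{22556}{16327}} = \frac{1}{- \frac{130230381}{16327}} = - \frac{16327}{130230381}$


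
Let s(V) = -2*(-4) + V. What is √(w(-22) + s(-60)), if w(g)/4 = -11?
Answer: 4*I*√6 ≈ 9.798*I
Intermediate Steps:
w(g) = -44 (w(g) = 4*(-11) = -44)
s(V) = 8 + V
√(w(-22) + s(-60)) = √(-44 + (8 - 60)) = √(-44 - 52) = √(-96) = 4*I*√6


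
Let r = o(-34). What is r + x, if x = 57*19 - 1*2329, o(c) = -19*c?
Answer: -600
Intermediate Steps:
r = 646 (r = -19*(-34) = 646)
x = -1246 (x = 1083 - 2329 = -1246)
r + x = 646 - 1246 = -600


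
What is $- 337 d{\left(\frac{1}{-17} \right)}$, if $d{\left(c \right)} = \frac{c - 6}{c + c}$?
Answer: $- \frac{34711}{2} \approx -17356.0$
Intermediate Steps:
$d{\left(c \right)} = \frac{-6 + c}{2 c}$
$- 337 d{\left(\frac{1}{-17} \right)} = - 337 \frac{-6 + \frac{1}{-17}}{2 \frac{1}{-17}} = - 337 \frac{-6 - \frac{1}{17}}{2 \left(- \frac{1}{17}\right)} = - 337 \cdot \frac{1}{2} \left(-17\right) \left(- \frac{103}{17}\right) = \left(-337\right) \frac{103}{2} = - \frac{34711}{2}$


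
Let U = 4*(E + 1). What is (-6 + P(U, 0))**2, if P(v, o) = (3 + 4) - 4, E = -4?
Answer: 9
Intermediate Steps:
U = -12 (U = 4*(-4 + 1) = 4*(-3) = -12)
P(v, o) = 3 (P(v, o) = 7 - 4 = 3)
(-6 + P(U, 0))**2 = (-6 + 3)**2 = (-3)**2 = 9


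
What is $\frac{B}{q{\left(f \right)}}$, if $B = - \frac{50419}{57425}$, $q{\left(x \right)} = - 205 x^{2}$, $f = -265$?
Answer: $\frac{50419}{826697478125} \approx 6.0988 \cdot 10^{-8}$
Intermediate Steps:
$B = - \frac{50419}{57425}$ ($B = \left(-50419\right) \frac{1}{57425} = - \frac{50419}{57425} \approx -0.878$)
$\frac{B}{q{\left(f \right)}} = - \frac{50419}{57425 \left(- 205 \left(-265\right)^{2}\right)} = - \frac{50419}{57425 \left(\left(-205\right) 70225\right)} = - \frac{50419}{57425 \left(-14396125\right)} = \left(- \frac{50419}{57425}\right) \left(- \frac{1}{14396125}\right) = \frac{50419}{826697478125}$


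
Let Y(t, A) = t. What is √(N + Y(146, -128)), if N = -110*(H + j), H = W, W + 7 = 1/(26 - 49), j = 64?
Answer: 3*I*√359674/23 ≈ 78.225*I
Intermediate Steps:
W = -162/23 (W = -7 + 1/(26 - 49) = -7 + 1/(-23) = -7 - 1/23 = -162/23 ≈ -7.0435)
H = -162/23 ≈ -7.0435
N = -144100/23 (N = -110*(-162/23 + 64) = -110*1310/23 = -144100/23 ≈ -6265.2)
√(N + Y(146, -128)) = √(-144100/23 + 146) = √(-140742/23) = 3*I*√359674/23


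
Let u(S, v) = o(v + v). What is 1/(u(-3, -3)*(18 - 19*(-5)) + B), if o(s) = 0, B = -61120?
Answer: -1/61120 ≈ -1.6361e-5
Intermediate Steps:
u(S, v) = 0
1/(u(-3, -3)*(18 - 19*(-5)) + B) = 1/(0*(18 - 19*(-5)) - 61120) = 1/(0*(18 + 95) - 61120) = 1/(0*113 - 61120) = 1/(0 - 61120) = 1/(-61120) = -1/61120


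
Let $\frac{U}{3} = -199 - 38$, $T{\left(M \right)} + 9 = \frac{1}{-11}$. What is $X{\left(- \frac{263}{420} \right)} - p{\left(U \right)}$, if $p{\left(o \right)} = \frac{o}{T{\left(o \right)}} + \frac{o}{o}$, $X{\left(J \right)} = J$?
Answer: $- \frac{41914}{525} \approx -79.836$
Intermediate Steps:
$T{\left(M \right)} = - \frac{100}{11}$ ($T{\left(M \right)} = -9 + \frac{1}{-11} = -9 - \frac{1}{11} = - \frac{100}{11}$)
$U = -711$ ($U = 3 \left(-199 - 38\right) = 3 \left(-237\right) = -711$)
$p{\left(o \right)} = 1 - \frac{11 o}{100}$ ($p{\left(o \right)} = \frac{o}{- \frac{100}{11}} + \frac{o}{o} = o \left(- \frac{11}{100}\right) + 1 = - \frac{11 o}{100} + 1 = 1 - \frac{11 o}{100}$)
$X{\left(- \frac{263}{420} \right)} - p{\left(U \right)} = - \frac{263}{420} - \left(1 - - \frac{7821}{100}\right) = \left(-263\right) \frac{1}{420} - \left(1 + \frac{7821}{100}\right) = - \frac{263}{420} - \frac{7921}{100} = - \frac{41914}{525}$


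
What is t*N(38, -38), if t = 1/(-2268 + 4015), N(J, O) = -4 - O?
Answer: 34/1747 ≈ 0.019462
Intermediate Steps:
t = 1/1747 ≈ 0.00057241
t*N(38, -38) = (-4 - 1*(-38))/1747 = (-4 + 38)/1747 = (1/1747)*34 = 34/1747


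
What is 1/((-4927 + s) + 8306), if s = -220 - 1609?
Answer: 1/1550 ≈ 0.00064516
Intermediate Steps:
s = -1829
1/((-4927 + s) + 8306) = 1/((-4927 - 1829) + 8306) = 1/(-6756 + 8306) = 1/1550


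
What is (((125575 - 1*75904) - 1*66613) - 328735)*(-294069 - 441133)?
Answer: 254142421754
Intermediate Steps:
(((125575 - 1*75904) - 1*66613) - 328735)*(-294069 - 441133) = (((125575 - 75904) - 66613) - 328735)*(-735202) = ((49671 - 66613) - 328735)*(-735202) = (-16942 - 328735)*(-735202) = -345677*(-735202) = 254142421754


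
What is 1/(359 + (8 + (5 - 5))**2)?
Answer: 1/423 ≈ 0.0023641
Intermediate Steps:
1/(359 + (8 + (5 - 5))**2) = 1/(359 + (8 + 0)**2) = 1/(359 + 8**2) = 1/(359 + 64) = 1/423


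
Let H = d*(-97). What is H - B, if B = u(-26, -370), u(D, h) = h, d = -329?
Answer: 32283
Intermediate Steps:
B = -370
H = 31913 (H = -329*(-97) = 31913)
H - B = 31913 - 1*(-370) = 31913 + 370 = 32283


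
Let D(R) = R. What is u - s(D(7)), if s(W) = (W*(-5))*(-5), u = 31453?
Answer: 31278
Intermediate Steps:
s(W) = 25*W (s(W) = -5*W*(-5) = 25*W)
u - s(D(7)) = 31453 - 25*7 = 31453 - 1*175 = 31453 - 175 = 31278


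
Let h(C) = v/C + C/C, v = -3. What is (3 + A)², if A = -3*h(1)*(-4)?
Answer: 441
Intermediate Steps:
h(C) = 1 - 3/C (h(C) = -3/C + C/C = -3/C + 1 = 1 - 3/C)
A = -24 (A = -3*(-3 + 1)/1*(-4) = -3*(-2)*(-4) = 6*(-4) = -24)
(3 + A)² = (3 - 24)² = (-21)² = 441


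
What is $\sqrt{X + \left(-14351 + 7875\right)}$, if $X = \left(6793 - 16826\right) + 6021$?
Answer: $2 i \sqrt{2622} \approx 102.41 i$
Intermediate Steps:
$X = -4012$ ($X = -10033 + 6021 = -4012$)
$\sqrt{X + \left(-14351 + 7875\right)} = \sqrt{-4012 + \left(-14351 + 7875\right)} = \sqrt{-4012 - 6476} = \sqrt{-10488} = 2 i \sqrt{2622}$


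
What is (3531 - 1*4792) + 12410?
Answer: 11149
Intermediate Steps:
(3531 - 1*4792) + 12410 = (3531 - 4792) + 12410 = -1261 + 12410 = 11149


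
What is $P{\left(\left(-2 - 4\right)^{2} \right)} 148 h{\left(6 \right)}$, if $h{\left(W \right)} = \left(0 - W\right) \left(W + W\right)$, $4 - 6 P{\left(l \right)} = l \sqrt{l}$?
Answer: $376512$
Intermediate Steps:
$P{\left(l \right)} = \frac{2}{3} - \frac{l^{\frac{3}{2}}}{6}$ ($P{\left(l \right)} = \frac{2}{3} - \frac{l \sqrt{l}}{6} = \frac{2}{3} - \frac{l^{\frac{3}{2}}}{6}$)
$h{\left(W \right)} = - 2 W^{2}$ ($h{\left(W \right)} = - W 2 W = - 2 W^{2}$)
$P{\left(\left(-2 - 4\right)^{2} \right)} 148 h{\left(6 \right)} = \left(\frac{2}{3} - \frac{\left(\left(-2 - 4\right)^{2}\right)^{\frac{3}{2}}}{6}\right) 148 \left(- 2 \cdot 6^{2}\right) = \left(\frac{2}{3} - \frac{\left(\left(-6\right)^{2}\right)^{\frac{3}{2}}}{6}\right) 148 \left(\left(-2\right) 36\right) = \left(\frac{2}{3} - \frac{36^{\frac{3}{2}}}{6}\right) 148 \left(-72\right) = \left(\frac{2}{3} - 36\right) 148 \left(-72\right) = \left(- \frac{106}{3}\right) 148 \left(-72\right) = \left(- \frac{15688}{3}\right) \left(-72\right) = 376512$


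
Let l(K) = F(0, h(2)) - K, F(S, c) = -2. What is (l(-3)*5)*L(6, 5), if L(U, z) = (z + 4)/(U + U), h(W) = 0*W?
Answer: 15/4 ≈ 3.7500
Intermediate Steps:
h(W) = 0
L(U, z) = (4 + z)/(2*U) (L(U, z) = (4 + z)/((2*U)) = (4 + z)*(1/(2*U)) = (4 + z)/(2*U))
l(K) = -2 - K
(l(-3)*5)*L(6, 5) = ((-2 - 1*(-3))*5)*((½)*(4 + 5)/6) = ((-2 + 3)*5)*((½)*(⅙)*9) = (1*5)*(¾) = 5*(¾) = 15/4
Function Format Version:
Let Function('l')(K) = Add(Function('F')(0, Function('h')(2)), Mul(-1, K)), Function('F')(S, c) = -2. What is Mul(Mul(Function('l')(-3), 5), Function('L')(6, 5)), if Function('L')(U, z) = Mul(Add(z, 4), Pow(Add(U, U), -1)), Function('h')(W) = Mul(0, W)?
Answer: Rational(15, 4) ≈ 3.7500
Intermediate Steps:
Function('h')(W) = 0
Function('L')(U, z) = Mul(Rational(1, 2), Pow(U, -1), Add(4, z)) (Function('L')(U, z) = Mul(Add(4, z), Pow(Mul(2, U), -1)) = Mul(Add(4, z), Mul(Rational(1, 2), Pow(U, -1))) = Mul(Rational(1, 2), Pow(U, -1), Add(4, z)))
Function('l')(K) = Add(-2, Mul(-1, K))
Mul(Mul(Function('l')(-3), 5), Function('L')(6, 5)) = Mul(Mul(Add(-2, Mul(-1, -3)), 5), Mul(Rational(1, 2), Pow(6, -1), Add(4, 5))) = Mul(Mul(Add(-2, 3), 5), Mul(Rational(1, 2), Rational(1, 6), 9)) = Mul(Mul(1, 5), Rational(3, 4)) = Mul(5, Rational(3, 4)) = Rational(15, 4)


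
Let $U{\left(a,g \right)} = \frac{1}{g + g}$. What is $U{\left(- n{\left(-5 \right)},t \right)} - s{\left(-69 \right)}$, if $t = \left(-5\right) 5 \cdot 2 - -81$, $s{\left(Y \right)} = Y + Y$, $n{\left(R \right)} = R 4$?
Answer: $\frac{8557}{62} \approx 138.02$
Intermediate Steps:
$n{\left(R \right)} = 4 R$
$s{\left(Y \right)} = 2 Y$
$t = 31$ ($t = \left(-25\right) 2 + 81 = -50 + 81 = 31$)
$U{\left(a,g \right)} = \frac{1}{2 g}$
$U{\left(- n{\left(-5 \right)},t \right)} - s{\left(-69 \right)} = \frac{1}{2 \cdot 31} - 2 \left(-69\right) = \frac{1}{2} \cdot \frac{1}{31} - -138 = \frac{1}{62} + 138 = \frac{8557}{62}$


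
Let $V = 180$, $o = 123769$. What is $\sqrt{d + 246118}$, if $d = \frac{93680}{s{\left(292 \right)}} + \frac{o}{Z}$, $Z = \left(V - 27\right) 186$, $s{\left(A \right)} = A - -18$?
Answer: $\frac{\sqrt{22174314352194}}{9486} \approx 496.41$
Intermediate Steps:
$s{\left(A \right)} = 18 + A$ ($s{\left(A \right)} = A + 18 = 18 + A$)
$Z = 28458$ ($Z = \left(180 - 27\right) 186 = 153 \cdot 186 = 28458$)
$d = \frac{8723593}{28458}$ ($d = \frac{93680}{18 + 292} + \frac{123769}{28458} = \frac{93680}{310} + 123769 \cdot \frac{1}{28458} = 93680 \cdot \frac{1}{310} + \frac{123769}{28458} = \frac{9368}{31} + \frac{123769}{28458} = \frac{8723593}{28458} \approx 306.54$)
$\sqrt{d + 246118} = \sqrt{\frac{8723593}{28458} + 246118} = \sqrt{\frac{7012749637}{28458}} = \frac{\sqrt{22174314352194}}{9486}$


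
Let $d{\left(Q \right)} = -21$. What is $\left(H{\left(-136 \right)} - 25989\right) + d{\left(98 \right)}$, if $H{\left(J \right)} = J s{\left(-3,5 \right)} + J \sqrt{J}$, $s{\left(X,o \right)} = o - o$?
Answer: $-26010 - 272 i \sqrt{34} \approx -26010.0 - 1586.0 i$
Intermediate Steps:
$s{\left(X,o \right)} = 0$
$H{\left(J \right)} = J^{\frac{3}{2}}$ ($H{\left(J \right)} = J 0 + J \sqrt{J} = 0 + J^{\frac{3}{2}} = J^{\frac{3}{2}}$)
$\left(H{\left(-136 \right)} - 25989\right) + d{\left(98 \right)} = \left(\left(-136\right)^{\frac{3}{2}} - 25989\right) - 21 = \left(- 272 i \sqrt{34} - 25989\right) - 21 = \left(-25989 - 272 i \sqrt{34}\right) - 21 = -26010 - 272 i \sqrt{34}$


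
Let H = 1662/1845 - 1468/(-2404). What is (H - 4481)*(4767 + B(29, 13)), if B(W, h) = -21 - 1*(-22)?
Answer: -7894311591808/369615 ≈ -2.1358e+7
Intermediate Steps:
H = 558659/369615 (H = 1662*(1/1845) - 1468*(-1/2404) = 554/615 + 367/601 = 558659/369615 ≈ 1.5115)
B(W, h) = 1 (B(W, h) = -21 + 22 = 1)
(H - 4481)*(4767 + B(29, 13)) = (558659/369615 - 4481)*(4767 + 1) = -1655686156/369615*4768 = -7894311591808/369615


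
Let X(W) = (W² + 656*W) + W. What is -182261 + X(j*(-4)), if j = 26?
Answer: -239773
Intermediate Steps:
X(W) = W² + 657*W
-182261 + X(j*(-4)) = -182261 + (26*(-4))*(657 + 26*(-4)) = -182261 - 104*(657 - 104) = -182261 - 104*553 = -182261 - 57512 = -239773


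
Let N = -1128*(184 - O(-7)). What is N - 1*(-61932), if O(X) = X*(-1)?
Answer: -137724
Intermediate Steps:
O(X) = -X
N = -199656 (N = -1128*(184 - (-1)*(-7)) = -1128*(184 - 1*7) = -1128*(184 - 7) = -1128*177 = -199656)
N - 1*(-61932) = -199656 - 1*(-61932) = -199656 + 61932 = -137724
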